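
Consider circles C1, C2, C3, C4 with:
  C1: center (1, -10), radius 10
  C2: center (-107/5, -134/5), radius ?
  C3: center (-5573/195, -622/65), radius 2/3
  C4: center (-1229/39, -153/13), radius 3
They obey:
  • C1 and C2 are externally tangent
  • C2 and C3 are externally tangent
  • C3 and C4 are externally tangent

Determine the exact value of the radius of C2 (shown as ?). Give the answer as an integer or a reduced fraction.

18

1. [ext C1·C2]  r_C2² + 20r_C2 − 684 = 0  ⇒  r_C2 = 18 (r>0 drops 1)
2. [ext C2·C3]  r_C2² + (4/3)r_C2 − 348 = 0  ⇒  r_C2 = 18 (r>0 drops 1)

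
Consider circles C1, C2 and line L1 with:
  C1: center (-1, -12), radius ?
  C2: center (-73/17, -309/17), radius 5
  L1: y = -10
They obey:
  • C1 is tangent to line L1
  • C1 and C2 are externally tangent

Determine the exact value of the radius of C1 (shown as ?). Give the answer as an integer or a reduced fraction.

2

1. [C1‖L1]  r_C1² − 4 = 0  ⇒  r_C1 = 2 (r>0 drops 1)
2. [ext C1·C2]  r_C1² + 10r_C1 − 24 = 0  ⇒  r_C1 = 2 (r>0 drops 1)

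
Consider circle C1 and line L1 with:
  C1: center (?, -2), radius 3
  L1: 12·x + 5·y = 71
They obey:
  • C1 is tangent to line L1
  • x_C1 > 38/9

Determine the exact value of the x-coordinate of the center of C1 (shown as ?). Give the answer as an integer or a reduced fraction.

1. [C1‖L1]  x_C1² − (27/2)x_C1 + 35 = 0  ⇒  x_C1 = 7/2 or 10
2. given x_C1 > 38/9: keep 10

10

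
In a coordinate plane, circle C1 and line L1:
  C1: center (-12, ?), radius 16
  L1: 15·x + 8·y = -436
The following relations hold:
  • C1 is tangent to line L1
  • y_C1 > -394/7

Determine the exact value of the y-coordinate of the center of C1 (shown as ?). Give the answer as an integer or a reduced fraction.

1. [C1‖L1]  y_C1² + 64y_C1 − 132 = 0  ⇒  y_C1 = -66 or 2
2. given y_C1 > -394/7: keep 2

2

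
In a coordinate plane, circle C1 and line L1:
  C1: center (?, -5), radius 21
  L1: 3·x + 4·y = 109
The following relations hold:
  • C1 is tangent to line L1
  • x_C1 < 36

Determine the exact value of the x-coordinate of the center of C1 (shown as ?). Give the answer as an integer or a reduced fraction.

1. [C1‖L1]  x_C1² − 86x_C1 + 624 = 0  ⇒  x_C1 = 8 or 78
2. given x_C1 < 36: keep 8

8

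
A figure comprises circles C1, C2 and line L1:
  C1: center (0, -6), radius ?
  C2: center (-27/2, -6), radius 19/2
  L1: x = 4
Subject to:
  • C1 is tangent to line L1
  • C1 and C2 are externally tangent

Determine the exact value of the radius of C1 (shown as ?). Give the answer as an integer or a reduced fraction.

4

1. [C1‖L1]  r_C1² − 16 = 0  ⇒  r_C1 = 4 (r>0 drops 1)
2. [ext C1·C2]  r_C1² + 19r_C1 − 92 = 0  ⇒  r_C1 = 4 (r>0 drops 1)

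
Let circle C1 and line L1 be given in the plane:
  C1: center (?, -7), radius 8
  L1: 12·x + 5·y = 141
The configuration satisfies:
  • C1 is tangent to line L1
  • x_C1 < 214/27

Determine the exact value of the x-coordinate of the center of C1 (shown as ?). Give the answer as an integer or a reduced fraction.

1. [C1‖L1]  x_C1² − (88/3)x_C1 + 140 = 0  ⇒  x_C1 = 6 or 70/3
2. given x_C1 < 214/27: keep 6

6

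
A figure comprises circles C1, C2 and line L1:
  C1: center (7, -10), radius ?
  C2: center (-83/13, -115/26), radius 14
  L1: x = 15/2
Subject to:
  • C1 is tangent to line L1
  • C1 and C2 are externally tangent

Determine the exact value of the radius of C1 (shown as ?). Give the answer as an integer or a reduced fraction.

1/2

1. [C1‖L1]  r_C1² − 1/4 = 0  ⇒  r_C1 = 1/2 (r>0 drops 1)
2. [ext C1·C2]  r_C1² + 28r_C1 − 57/4 = 0  ⇒  r_C1 = 1/2 (r>0 drops 1)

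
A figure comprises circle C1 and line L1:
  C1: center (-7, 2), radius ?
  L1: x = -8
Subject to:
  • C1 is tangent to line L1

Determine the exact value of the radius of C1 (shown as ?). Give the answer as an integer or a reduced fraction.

1. [C1‖L1]  r_C1² − 1 = 0  ⇒  r_C1 = 1 (r>0 drops 1)

1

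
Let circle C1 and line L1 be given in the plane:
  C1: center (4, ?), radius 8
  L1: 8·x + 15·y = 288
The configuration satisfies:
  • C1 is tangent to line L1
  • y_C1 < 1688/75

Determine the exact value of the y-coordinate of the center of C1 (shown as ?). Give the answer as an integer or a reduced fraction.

8

1. [C1‖L1]  y_C1² − (512/15)y_C1 + 3136/15 = 0  ⇒  y_C1 = 8 or 392/15
2. given y_C1 < 1688/75: keep 8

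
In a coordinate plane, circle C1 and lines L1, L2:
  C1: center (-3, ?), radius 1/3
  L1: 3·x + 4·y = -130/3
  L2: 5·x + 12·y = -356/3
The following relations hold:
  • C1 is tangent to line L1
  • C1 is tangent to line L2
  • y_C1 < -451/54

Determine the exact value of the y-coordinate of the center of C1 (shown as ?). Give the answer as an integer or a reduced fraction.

-9

1. [C1‖L1]  y_C1² + (103/6)y_C1 + 147/2 = 0  ⇒  y_C1 = -9 or -49/6
2. [C1‖L2]  y_C1² + (311/18)y_C1 + 149/2 = 0  ⇒  y_C1 = -9 or -149/18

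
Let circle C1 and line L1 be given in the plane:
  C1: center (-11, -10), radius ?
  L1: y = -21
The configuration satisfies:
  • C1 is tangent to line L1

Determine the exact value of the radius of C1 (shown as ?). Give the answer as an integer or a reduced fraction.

11

1. [C1‖L1]  r_C1² − 121 = 0  ⇒  r_C1 = 11 (r>0 drops 1)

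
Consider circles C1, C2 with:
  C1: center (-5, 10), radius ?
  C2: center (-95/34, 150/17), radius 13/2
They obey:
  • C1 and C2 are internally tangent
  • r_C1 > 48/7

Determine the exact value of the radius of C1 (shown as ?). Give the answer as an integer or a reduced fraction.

9

1. [int C1,C2]  r_C1² − 13r_C1 + 36 = 0  ⇒  r_C1 = 4 or 9
2. given r_C1 > 48/7: keep 9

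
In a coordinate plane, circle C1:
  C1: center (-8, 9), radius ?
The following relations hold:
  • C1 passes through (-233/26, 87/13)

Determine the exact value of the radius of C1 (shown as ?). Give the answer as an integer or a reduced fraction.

5/2

1. [C1∋P]  r_C1² − 25/4 = 0  ⇒  r_C1 = 5/2 (r>0 drops 1)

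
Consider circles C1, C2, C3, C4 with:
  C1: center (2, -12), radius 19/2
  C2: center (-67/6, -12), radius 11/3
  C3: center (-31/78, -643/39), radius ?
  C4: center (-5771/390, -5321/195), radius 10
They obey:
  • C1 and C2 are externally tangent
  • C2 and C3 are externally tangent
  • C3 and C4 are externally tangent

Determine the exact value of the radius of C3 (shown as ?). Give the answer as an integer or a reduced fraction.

8

1. [ext C2·C3]  r_C3² + (22/3)r_C3 − 368/3 = 0  ⇒  r_C3 = 8 (r>0 drops 1)
2. [ext C3·C4]  r_C3² + 20r_C3 − 224 = 0  ⇒  r_C3 = 8 (r>0 drops 1)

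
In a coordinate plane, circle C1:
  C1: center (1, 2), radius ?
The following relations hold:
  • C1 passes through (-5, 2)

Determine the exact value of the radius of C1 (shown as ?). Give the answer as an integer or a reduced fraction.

1. [C1∋P]  r_C1² − 36 = 0  ⇒  r_C1 = 6 (r>0 drops 1)

6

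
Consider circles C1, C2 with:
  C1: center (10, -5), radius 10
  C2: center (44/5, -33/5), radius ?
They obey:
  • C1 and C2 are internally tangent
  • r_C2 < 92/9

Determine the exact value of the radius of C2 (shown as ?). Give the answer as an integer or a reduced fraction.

8

1. [int C1,C2]  r_C2² − 20r_C2 + 96 = 0  ⇒  r_C2 = 8 or 12
2. given r_C2 < 92/9: keep 8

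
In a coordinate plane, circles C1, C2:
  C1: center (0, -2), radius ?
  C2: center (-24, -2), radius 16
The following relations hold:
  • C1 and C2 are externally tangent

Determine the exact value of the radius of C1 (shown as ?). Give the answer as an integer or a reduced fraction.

8

1. [ext C1·C2]  r_C1² + 32r_C1 − 320 = 0  ⇒  r_C1 = 8 (r>0 drops 1)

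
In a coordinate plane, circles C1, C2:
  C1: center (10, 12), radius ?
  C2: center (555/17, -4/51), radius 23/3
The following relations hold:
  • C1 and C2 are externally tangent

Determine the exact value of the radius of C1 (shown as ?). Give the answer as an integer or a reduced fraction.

18

1. [ext C1·C2]  r_C1² + (46/3)r_C1 − 600 = 0  ⇒  r_C1 = 18 (r>0 drops 1)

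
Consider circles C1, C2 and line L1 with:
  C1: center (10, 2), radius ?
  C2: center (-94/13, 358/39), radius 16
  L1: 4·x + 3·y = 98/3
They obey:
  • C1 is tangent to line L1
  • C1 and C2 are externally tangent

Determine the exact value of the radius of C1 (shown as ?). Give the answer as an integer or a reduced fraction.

1. [C1‖L1]  r_C1² − 64/9 = 0  ⇒  r_C1 = 8/3 (r>0 drops 1)
2. [ext C1·C2]  r_C1² + 32r_C1 − 832/9 = 0  ⇒  r_C1 = 8/3 (r>0 drops 1)

8/3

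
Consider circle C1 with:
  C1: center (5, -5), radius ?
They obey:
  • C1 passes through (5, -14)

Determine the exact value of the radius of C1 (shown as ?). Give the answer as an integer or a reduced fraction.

1. [C1∋P]  r_C1² − 81 = 0  ⇒  r_C1 = 9 (r>0 drops 1)

9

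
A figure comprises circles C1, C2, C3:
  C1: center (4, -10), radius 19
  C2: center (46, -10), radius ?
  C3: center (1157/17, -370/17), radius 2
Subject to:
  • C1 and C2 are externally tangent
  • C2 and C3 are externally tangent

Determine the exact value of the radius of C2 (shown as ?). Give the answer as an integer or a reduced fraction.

23

1. [ext C1·C2]  r_C2² + 38r_C2 − 1403 = 0  ⇒  r_C2 = 23 (r>0 drops 1)
2. [ext C2·C3]  r_C2² + 4r_C2 − 621 = 0  ⇒  r_C2 = 23 (r>0 drops 1)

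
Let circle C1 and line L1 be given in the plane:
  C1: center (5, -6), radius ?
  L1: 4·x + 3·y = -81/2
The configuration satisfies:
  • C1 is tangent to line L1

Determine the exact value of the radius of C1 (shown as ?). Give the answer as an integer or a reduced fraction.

1. [C1‖L1]  r_C1² − 289/4 = 0  ⇒  r_C1 = 17/2 (r>0 drops 1)

17/2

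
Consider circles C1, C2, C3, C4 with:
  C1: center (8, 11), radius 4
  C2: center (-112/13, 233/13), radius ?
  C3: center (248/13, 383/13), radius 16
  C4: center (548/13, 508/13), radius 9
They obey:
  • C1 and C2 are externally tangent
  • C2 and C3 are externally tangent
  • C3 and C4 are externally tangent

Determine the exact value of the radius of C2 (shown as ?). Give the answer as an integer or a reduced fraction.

14

1. [ext C1·C2]  r_C2² + 8r_C2 − 308 = 0  ⇒  r_C2 = 14 (r>0 drops 1)
2. [ext C2·C3]  r_C2² + 32r_C2 − 644 = 0  ⇒  r_C2 = 14 (r>0 drops 1)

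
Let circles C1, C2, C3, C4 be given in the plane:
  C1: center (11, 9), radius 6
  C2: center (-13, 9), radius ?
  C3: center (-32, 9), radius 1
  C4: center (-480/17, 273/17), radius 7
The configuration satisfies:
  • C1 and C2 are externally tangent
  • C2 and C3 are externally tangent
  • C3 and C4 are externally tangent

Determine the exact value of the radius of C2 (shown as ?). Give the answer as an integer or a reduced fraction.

18

1. [ext C1·C2]  r_C2² + 12r_C2 − 540 = 0  ⇒  r_C2 = 18 (r>0 drops 1)
2. [ext C2·C3]  r_C2² + 2r_C2 − 360 = 0  ⇒  r_C2 = 18 (r>0 drops 1)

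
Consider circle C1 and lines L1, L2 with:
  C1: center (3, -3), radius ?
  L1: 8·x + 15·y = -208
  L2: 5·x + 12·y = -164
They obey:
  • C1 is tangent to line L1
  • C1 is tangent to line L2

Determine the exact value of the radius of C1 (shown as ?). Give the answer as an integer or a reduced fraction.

11

1. [C1‖L1]  r_C1² − 121 = 0  ⇒  r_C1 = 11 (r>0 drops 1)
2. [C1‖L2]  r_C1² − 121 = 0  ⇒  r_C1 = 11 (r>0 drops 1)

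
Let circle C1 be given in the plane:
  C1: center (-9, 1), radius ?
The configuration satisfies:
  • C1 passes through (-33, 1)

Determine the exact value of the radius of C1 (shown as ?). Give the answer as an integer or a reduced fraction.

24

1. [C1∋P]  r_C1² − 576 = 0  ⇒  r_C1 = 24 (r>0 drops 1)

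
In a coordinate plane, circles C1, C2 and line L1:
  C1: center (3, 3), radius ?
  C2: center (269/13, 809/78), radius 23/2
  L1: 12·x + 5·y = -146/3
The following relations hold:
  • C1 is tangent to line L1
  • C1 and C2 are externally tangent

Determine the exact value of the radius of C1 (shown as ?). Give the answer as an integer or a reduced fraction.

23/3

1. [C1‖L1]  r_C1² − 529/9 = 0  ⇒  r_C1 = 23/3 (r>0 drops 1)
2. [ext C1·C2]  r_C1² + 23r_C1 − 2116/9 = 0  ⇒  r_C1 = 23/3 (r>0 drops 1)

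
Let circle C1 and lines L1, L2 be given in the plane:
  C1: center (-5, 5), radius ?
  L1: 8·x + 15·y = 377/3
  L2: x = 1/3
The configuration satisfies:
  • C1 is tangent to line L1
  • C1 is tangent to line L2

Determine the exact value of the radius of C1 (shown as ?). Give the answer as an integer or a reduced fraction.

16/3

1. [C1‖L1]  r_C1² − 256/9 = 0  ⇒  r_C1 = 16/3 (r>0 drops 1)
2. [C1‖L2]  r_C1² − 256/9 = 0  ⇒  r_C1 = 16/3 (r>0 drops 1)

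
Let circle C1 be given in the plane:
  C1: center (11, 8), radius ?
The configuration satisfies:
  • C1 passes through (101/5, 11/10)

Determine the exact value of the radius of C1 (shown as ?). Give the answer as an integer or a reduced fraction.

1. [C1∋P]  r_C1² − 529/4 = 0  ⇒  r_C1 = 23/2 (r>0 drops 1)

23/2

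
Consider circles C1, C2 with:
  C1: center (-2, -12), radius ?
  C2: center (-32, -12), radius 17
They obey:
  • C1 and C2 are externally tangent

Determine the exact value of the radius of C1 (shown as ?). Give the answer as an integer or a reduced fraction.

1. [ext C1·C2]  r_C1² + 34r_C1 − 611 = 0  ⇒  r_C1 = 13 (r>0 drops 1)

13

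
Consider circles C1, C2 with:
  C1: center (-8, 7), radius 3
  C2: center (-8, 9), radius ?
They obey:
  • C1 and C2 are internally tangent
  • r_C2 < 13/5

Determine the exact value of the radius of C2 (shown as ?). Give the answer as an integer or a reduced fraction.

1

1. [int C1,C2]  r_C2² − 6r_C2 + 5 = 0  ⇒  r_C2 = 1 or 5
2. given r_C2 < 13/5: keep 1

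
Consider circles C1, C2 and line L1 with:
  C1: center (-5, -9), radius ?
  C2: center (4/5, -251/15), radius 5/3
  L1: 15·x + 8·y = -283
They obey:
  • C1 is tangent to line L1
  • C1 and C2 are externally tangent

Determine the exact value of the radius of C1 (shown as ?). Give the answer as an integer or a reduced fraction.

1. [C1‖L1]  r_C1² − 64 = 0  ⇒  r_C1 = 8 (r>0 drops 1)
2. [ext C1·C2]  r_C1² + (10/3)r_C1 − 272/3 = 0  ⇒  r_C1 = 8 (r>0 drops 1)

8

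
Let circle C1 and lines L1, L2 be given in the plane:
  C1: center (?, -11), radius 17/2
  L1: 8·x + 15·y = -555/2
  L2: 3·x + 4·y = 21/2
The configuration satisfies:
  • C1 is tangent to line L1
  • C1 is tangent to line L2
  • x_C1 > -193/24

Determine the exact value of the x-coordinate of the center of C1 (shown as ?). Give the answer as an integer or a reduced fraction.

1. [C1‖L1]  x_C1² + (225/8)x_C1 − 257/2 = 0  ⇒  x_C1 = -257/8 or 4
2. [C1‖L2]  x_C1² − (109/3)x_C1 + 388/3 = 0  ⇒  x_C1 = 4 or 97/3

4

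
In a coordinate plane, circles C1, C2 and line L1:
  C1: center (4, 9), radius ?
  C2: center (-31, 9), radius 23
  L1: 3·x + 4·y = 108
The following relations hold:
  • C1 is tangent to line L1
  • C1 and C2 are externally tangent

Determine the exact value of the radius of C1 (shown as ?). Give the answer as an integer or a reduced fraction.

12

1. [C1‖L1]  r_C1² − 144 = 0  ⇒  r_C1 = 12 (r>0 drops 1)
2. [ext C1·C2]  r_C1² + 46r_C1 − 696 = 0  ⇒  r_C1 = 12 (r>0 drops 1)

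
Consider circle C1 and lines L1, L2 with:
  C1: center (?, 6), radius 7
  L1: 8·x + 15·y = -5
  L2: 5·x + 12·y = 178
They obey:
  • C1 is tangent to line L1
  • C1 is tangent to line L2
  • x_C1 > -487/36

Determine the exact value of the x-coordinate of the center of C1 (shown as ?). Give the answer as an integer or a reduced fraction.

1. [C1‖L1]  x_C1² + (95/4)x_C1 − 321/4 = 0  ⇒  x_C1 = -107/4 or 3
2. [C1‖L2]  x_C1² − (212/5)x_C1 + 591/5 = 0  ⇒  x_C1 = 3 or 197/5

3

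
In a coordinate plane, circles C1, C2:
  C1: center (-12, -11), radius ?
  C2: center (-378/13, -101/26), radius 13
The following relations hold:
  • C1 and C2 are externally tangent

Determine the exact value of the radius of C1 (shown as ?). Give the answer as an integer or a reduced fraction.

11/2

1. [ext C1·C2]  r_C1² + 26r_C1 − 693/4 = 0  ⇒  r_C1 = 11/2 (r>0 drops 1)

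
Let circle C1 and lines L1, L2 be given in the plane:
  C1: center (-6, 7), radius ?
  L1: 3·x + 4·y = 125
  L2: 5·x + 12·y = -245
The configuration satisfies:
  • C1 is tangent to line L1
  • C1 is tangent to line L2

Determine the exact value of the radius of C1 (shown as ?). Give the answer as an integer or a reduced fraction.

23

1. [C1‖L1]  r_C1² − 529 = 0  ⇒  r_C1 = 23 (r>0 drops 1)
2. [C1‖L2]  r_C1² − 529 = 0  ⇒  r_C1 = 23 (r>0 drops 1)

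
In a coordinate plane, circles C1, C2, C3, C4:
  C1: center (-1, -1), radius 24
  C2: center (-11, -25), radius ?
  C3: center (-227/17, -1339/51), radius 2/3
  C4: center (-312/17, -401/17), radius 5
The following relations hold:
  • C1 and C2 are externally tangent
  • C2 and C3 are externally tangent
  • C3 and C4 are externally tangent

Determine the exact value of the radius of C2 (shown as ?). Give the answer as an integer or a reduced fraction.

1. [ext C1·C2]  r_C2² + 48r_C2 − 100 = 0  ⇒  r_C2 = 2 (r>0 drops 1)
2. [ext C2·C3]  r_C2² + (4/3)r_C2 − 20/3 = 0  ⇒  r_C2 = 2 (r>0 drops 1)

2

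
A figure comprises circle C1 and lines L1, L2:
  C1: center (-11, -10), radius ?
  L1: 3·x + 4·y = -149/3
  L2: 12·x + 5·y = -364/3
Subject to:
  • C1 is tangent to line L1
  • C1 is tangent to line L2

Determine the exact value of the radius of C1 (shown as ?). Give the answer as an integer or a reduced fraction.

14/3

1. [C1‖L1]  r_C1² − 196/9 = 0  ⇒  r_C1 = 14/3 (r>0 drops 1)
2. [C1‖L2]  r_C1² − 196/9 = 0  ⇒  r_C1 = 14/3 (r>0 drops 1)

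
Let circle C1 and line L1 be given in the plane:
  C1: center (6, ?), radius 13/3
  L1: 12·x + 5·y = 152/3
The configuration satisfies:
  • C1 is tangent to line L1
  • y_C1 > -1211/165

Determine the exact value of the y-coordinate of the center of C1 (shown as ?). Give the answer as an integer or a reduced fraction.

1. [C1‖L1]  y_C1² + (128/15)y_C1 − 1631/15 = 0  ⇒  y_C1 = -233/15 or 7
2. given y_C1 > -1211/165: keep 7

7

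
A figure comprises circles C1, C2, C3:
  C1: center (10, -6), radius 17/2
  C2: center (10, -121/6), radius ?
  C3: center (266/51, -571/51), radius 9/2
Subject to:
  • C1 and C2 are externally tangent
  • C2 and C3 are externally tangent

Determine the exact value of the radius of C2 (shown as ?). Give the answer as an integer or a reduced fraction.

1. [ext C1·C2]  r_C2² + 17r_C2 − 1156/9 = 0  ⇒  r_C2 = 17/3 (r>0 drops 1)
2. [ext C2·C3]  r_C2² + 9r_C2 − 748/9 = 0  ⇒  r_C2 = 17/3 (r>0 drops 1)

17/3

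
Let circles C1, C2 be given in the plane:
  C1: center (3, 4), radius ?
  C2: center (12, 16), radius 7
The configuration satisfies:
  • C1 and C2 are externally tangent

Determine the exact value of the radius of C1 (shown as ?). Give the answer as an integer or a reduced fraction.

1. [ext C1·C2]  r_C1² + 14r_C1 − 176 = 0  ⇒  r_C1 = 8 (r>0 drops 1)

8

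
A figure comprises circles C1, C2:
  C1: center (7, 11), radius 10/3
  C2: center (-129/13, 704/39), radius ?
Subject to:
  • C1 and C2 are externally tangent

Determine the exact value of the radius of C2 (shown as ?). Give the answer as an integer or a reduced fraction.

15

1. [ext C1·C2]  r_C2² + (20/3)r_C2 − 325 = 0  ⇒  r_C2 = 15 (r>0 drops 1)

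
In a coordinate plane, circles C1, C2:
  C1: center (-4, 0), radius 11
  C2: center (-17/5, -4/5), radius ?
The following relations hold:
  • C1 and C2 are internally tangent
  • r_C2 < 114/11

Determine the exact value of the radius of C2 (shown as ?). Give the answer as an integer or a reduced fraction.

10

1. [int C1,C2]  r_C2² − 22r_C2 + 120 = 0  ⇒  r_C2 = 10 or 12
2. given r_C2 < 114/11: keep 10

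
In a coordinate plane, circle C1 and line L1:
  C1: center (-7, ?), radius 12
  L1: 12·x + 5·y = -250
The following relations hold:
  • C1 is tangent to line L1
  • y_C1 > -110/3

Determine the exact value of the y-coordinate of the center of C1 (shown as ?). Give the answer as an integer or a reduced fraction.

-2

1. [C1‖L1]  y_C1² + (332/5)y_C1 + 644/5 = 0  ⇒  y_C1 = -322/5 or -2
2. given y_C1 > -110/3: keep -2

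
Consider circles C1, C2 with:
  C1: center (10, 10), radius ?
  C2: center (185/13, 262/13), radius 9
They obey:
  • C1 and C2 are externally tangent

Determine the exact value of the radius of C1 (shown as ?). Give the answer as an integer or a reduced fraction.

1. [ext C1·C2]  r_C1² + 18r_C1 − 40 = 0  ⇒  r_C1 = 2 (r>0 drops 1)

2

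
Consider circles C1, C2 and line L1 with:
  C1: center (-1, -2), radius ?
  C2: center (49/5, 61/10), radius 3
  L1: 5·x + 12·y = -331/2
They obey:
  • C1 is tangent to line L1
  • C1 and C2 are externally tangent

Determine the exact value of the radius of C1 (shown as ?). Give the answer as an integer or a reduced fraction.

21/2

1. [C1‖L1]  r_C1² − 441/4 = 0  ⇒  r_C1 = 21/2 (r>0 drops 1)
2. [ext C1·C2]  r_C1² + 6r_C1 − 693/4 = 0  ⇒  r_C1 = 21/2 (r>0 drops 1)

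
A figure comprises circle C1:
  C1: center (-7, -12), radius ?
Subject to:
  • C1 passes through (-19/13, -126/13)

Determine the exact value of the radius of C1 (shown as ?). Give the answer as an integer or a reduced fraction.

1. [C1∋P]  r_C1² − 36 = 0  ⇒  r_C1 = 6 (r>0 drops 1)

6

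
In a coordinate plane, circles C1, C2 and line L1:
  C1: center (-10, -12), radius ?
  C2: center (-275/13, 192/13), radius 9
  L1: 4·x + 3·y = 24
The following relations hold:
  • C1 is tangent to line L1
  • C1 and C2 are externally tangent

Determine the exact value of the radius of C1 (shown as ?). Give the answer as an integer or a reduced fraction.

20

1. [C1‖L1]  r_C1² − 400 = 0  ⇒  r_C1 = 20 (r>0 drops 1)
2. [ext C1·C2]  r_C1² + 18r_C1 − 760 = 0  ⇒  r_C1 = 20 (r>0 drops 1)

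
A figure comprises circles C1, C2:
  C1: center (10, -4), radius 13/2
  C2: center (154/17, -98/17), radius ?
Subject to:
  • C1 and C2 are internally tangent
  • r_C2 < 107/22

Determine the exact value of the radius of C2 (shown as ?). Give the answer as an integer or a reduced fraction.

1. [int C1,C2]  r_C2² − 13r_C2 + 153/4 = 0  ⇒  r_C2 = 9/2 or 17/2
2. given r_C2 < 107/22: keep 9/2

9/2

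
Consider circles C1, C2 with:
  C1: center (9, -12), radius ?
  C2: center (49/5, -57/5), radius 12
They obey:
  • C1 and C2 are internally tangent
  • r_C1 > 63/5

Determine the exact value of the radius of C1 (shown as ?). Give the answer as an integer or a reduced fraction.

13

1. [int C1,C2]  r_C1² − 24r_C1 + 143 = 0  ⇒  r_C1 = 11 or 13
2. given r_C1 > 63/5: keep 13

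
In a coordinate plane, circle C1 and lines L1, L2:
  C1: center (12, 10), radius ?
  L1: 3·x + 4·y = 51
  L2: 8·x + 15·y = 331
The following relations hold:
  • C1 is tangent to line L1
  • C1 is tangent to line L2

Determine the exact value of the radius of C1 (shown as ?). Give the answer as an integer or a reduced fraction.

5

1. [C1‖L1]  r_C1² − 25 = 0  ⇒  r_C1 = 5 (r>0 drops 1)
2. [C1‖L2]  r_C1² − 25 = 0  ⇒  r_C1 = 5 (r>0 drops 1)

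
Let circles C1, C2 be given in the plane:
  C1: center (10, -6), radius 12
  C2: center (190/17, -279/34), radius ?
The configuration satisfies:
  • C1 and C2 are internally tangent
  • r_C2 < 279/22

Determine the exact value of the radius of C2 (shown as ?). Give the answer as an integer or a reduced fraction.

1. [int C1,C2]  r_C2² − 24r_C2 + 551/4 = 0  ⇒  r_C2 = 19/2 or 29/2
2. given r_C2 < 279/22: keep 19/2

19/2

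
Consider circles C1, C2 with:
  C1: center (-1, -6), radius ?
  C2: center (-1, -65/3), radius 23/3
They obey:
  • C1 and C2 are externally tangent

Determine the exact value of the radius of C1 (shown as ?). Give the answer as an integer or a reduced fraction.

1. [ext C1·C2]  r_C1² + (46/3)r_C1 − 560/3 = 0  ⇒  r_C1 = 8 (r>0 drops 1)

8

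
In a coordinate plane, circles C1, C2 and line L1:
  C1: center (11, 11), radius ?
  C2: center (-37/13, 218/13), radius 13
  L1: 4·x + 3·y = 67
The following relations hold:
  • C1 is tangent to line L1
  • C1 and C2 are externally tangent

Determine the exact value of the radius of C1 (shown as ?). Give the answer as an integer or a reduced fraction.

2

1. [C1‖L1]  r_C1² − 4 = 0  ⇒  r_C1 = 2 (r>0 drops 1)
2. [ext C1·C2]  r_C1² + 26r_C1 − 56 = 0  ⇒  r_C1 = 2 (r>0 drops 1)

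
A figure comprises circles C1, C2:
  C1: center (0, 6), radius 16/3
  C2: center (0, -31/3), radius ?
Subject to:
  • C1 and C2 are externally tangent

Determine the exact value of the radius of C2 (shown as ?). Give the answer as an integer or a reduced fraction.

1. [ext C1·C2]  r_C2² + (32/3)r_C2 − 715/3 = 0  ⇒  r_C2 = 11 (r>0 drops 1)

11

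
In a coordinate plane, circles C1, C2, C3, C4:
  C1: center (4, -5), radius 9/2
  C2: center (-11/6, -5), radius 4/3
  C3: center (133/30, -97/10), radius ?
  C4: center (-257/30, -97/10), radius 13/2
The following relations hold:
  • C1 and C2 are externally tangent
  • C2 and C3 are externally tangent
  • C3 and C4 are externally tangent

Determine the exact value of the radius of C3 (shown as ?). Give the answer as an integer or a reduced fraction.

13/2

1. [ext C2·C3]  r_C3² + (8/3)r_C3 − 715/12 = 0  ⇒  r_C3 = 13/2 (r>0 drops 1)
2. [ext C3·C4]  r_C3² + 13r_C3 − 507/4 = 0  ⇒  r_C3 = 13/2 (r>0 drops 1)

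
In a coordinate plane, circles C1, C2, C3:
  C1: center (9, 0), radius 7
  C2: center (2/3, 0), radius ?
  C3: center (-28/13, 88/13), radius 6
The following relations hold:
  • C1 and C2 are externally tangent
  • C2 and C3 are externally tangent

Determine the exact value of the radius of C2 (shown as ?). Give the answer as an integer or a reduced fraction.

4/3

1. [ext C1·C2]  r_C2² + 14r_C2 − 184/9 = 0  ⇒  r_C2 = 4/3 (r>0 drops 1)
2. [ext C2·C3]  r_C2² + 12r_C2 − 160/9 = 0  ⇒  r_C2 = 4/3 (r>0 drops 1)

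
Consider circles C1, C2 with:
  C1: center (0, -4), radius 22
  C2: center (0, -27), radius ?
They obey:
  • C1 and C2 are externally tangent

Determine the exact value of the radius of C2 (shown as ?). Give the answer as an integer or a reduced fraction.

1. [ext C1·C2]  r_C2² + 44r_C2 − 45 = 0  ⇒  r_C2 = 1 (r>0 drops 1)

1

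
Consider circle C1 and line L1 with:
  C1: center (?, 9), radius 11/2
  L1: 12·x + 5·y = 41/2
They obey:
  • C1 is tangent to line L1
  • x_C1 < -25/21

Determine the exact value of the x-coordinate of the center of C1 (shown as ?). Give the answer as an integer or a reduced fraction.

-8

1. [C1‖L1]  x_C1² + (49/12)x_C1 − 94/3 = 0  ⇒  x_C1 = -8 or 47/12
2. given x_C1 < -25/21: keep -8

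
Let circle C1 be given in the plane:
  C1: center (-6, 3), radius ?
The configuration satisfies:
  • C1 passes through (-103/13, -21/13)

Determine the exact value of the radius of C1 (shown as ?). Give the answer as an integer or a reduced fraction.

5

1. [C1∋P]  r_C1² − 25 = 0  ⇒  r_C1 = 5 (r>0 drops 1)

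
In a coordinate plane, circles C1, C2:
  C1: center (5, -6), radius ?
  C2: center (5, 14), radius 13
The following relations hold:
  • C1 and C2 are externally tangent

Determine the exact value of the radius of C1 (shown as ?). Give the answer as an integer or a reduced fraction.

1. [ext C1·C2]  r_C1² + 26r_C1 − 231 = 0  ⇒  r_C1 = 7 (r>0 drops 1)

7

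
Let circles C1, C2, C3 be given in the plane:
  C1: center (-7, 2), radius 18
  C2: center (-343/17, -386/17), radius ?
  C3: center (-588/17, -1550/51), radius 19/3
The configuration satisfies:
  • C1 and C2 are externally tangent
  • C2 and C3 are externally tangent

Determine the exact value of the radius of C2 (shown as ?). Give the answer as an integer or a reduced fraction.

10

1. [ext C1·C2]  r_C2² + 36r_C2 − 460 = 0  ⇒  r_C2 = 10 (r>0 drops 1)
2. [ext C2·C3]  r_C2² + (38/3)r_C2 − 680/3 = 0  ⇒  r_C2 = 10 (r>0 drops 1)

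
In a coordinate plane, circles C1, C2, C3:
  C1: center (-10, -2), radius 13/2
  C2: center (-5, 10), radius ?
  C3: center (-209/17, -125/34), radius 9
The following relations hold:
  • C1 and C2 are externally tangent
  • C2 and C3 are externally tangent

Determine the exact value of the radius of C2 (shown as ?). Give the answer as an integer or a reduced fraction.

1. [ext C1·C2]  r_C2² + 13r_C2 − 507/4 = 0  ⇒  r_C2 = 13/2 (r>0 drops 1)
2. [ext C2·C3]  r_C2² + 18r_C2 − 637/4 = 0  ⇒  r_C2 = 13/2 (r>0 drops 1)

13/2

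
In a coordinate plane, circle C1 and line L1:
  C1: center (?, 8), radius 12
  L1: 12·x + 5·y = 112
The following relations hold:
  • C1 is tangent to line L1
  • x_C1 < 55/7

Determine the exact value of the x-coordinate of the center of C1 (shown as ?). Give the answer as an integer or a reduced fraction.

1. [C1‖L1]  x_C1² − 12x_C1 − 133 = 0  ⇒  x_C1 = -7 or 19
2. given x_C1 < 55/7: keep -7

-7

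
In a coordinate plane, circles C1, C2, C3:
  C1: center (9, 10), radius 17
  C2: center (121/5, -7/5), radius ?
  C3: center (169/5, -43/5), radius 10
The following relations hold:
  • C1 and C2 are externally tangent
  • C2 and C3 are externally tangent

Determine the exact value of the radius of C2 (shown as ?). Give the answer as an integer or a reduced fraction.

1. [ext C1·C2]  r_C2² + 34r_C2 − 72 = 0  ⇒  r_C2 = 2 (r>0 drops 1)
2. [ext C2·C3]  r_C2² + 20r_C2 − 44 = 0  ⇒  r_C2 = 2 (r>0 drops 1)

2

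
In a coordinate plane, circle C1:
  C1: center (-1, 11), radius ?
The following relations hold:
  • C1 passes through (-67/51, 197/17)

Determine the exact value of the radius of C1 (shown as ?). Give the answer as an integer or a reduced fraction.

2/3

1. [C1∋P]  r_C1² − 4/9 = 0  ⇒  r_C1 = 2/3 (r>0 drops 1)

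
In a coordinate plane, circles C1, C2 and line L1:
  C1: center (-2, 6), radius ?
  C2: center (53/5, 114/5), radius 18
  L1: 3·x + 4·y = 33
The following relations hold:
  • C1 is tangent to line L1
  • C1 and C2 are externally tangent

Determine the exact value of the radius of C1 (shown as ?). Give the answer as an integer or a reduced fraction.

1. [C1‖L1]  r_C1² − 9 = 0  ⇒  r_C1 = 3 (r>0 drops 1)
2. [ext C1·C2]  r_C1² + 36r_C1 − 117 = 0  ⇒  r_C1 = 3 (r>0 drops 1)

3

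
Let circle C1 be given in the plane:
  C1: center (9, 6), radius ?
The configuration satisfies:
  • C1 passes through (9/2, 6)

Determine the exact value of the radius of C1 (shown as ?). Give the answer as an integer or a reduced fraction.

9/2

1. [C1∋P]  r_C1² − 81/4 = 0  ⇒  r_C1 = 9/2 (r>0 drops 1)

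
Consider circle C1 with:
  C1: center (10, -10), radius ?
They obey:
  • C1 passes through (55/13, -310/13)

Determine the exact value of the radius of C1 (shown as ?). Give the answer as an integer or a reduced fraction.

1. [C1∋P]  r_C1² − 225 = 0  ⇒  r_C1 = 15 (r>0 drops 1)

15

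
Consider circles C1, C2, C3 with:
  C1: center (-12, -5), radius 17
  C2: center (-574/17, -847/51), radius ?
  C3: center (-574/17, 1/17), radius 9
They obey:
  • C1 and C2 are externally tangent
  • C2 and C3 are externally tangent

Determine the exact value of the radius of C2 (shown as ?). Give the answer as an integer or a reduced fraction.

1. [ext C1·C2]  r_C2² + 34r_C2 − 2875/9 = 0  ⇒  r_C2 = 23/3 (r>0 drops 1)
2. [ext C2·C3]  r_C2² + 18r_C2 − 1771/9 = 0  ⇒  r_C2 = 23/3 (r>0 drops 1)

23/3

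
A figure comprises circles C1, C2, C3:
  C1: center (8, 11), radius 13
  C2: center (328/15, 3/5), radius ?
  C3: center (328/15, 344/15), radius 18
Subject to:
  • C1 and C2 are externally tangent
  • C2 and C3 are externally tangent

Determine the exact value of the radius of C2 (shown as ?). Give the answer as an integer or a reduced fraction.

13/3

1. [ext C1·C2]  r_C2² + 26r_C2 − 1183/9 = 0  ⇒  r_C2 = 13/3 (r>0 drops 1)
2. [ext C2·C3]  r_C2² + 36r_C2 − 1573/9 = 0  ⇒  r_C2 = 13/3 (r>0 drops 1)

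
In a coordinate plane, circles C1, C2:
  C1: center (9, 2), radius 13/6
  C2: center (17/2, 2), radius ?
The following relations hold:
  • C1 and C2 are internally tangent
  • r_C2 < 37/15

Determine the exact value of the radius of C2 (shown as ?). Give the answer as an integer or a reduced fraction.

1. [int C1,C2]  r_C2² − (13/3)r_C2 + 40/9 = 0  ⇒  r_C2 = 5/3 or 8/3
2. given r_C2 < 37/15: keep 5/3

5/3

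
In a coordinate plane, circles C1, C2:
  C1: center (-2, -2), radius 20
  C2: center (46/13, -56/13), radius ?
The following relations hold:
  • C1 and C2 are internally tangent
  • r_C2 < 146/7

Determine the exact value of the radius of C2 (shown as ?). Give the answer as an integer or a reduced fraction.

14

1. [int C1,C2]  r_C2² − 40r_C2 + 364 = 0  ⇒  r_C2 = 14 or 26
2. given r_C2 < 146/7: keep 14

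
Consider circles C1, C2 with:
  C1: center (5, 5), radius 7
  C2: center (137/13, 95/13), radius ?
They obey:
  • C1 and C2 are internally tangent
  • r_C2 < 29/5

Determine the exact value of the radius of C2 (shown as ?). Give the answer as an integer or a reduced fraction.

1. [int C1,C2]  r_C2² − 14r_C2 + 13 = 0  ⇒  r_C2 = 1 or 13
2. given r_C2 < 29/5: keep 1

1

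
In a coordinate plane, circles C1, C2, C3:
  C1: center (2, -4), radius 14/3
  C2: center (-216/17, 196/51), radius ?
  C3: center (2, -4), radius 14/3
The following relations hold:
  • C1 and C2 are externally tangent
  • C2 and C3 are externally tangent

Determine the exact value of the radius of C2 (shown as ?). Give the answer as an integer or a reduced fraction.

12

1. [ext C1·C2]  r_C2² + (28/3)r_C2 − 256 = 0  ⇒  r_C2 = 12 (r>0 drops 1)
2. [ext C2·C3]  r_C2² + (28/3)r_C2 − 256 = 0  ⇒  r_C2 = 12 (r>0 drops 1)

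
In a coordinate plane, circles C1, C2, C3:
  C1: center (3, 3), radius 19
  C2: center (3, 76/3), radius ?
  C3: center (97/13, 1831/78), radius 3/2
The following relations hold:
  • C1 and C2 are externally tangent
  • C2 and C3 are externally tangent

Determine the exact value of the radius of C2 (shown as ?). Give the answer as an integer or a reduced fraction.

10/3

1. [ext C1·C2]  r_C2² + 38r_C2 − 1240/9 = 0  ⇒  r_C2 = 10/3 (r>0 drops 1)
2. [ext C2·C3]  r_C2² + 3r_C2 − 190/9 = 0  ⇒  r_C2 = 10/3 (r>0 drops 1)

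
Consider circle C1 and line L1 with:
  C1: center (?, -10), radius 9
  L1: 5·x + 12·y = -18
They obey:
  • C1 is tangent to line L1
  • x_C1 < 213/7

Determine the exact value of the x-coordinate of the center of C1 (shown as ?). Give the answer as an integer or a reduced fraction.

-3

1. [C1‖L1]  x_C1² − (204/5)x_C1 − 657/5 = 0  ⇒  x_C1 = -3 or 219/5
2. given x_C1 < 213/7: keep -3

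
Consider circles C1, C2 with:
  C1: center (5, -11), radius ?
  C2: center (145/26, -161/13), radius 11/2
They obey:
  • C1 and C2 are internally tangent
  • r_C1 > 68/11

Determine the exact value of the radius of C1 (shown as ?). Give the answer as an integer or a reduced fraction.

7

1. [int C1,C2]  r_C1² − 11r_C1 + 28 = 0  ⇒  r_C1 = 4 or 7
2. given r_C1 > 68/11: keep 7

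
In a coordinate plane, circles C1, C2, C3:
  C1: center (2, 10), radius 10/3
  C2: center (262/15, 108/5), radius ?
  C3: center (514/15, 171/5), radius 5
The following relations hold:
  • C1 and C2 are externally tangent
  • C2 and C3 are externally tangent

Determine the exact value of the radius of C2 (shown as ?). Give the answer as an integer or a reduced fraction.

16

1. [ext C1·C2]  r_C2² + (20/3)r_C2 − 1088/3 = 0  ⇒  r_C2 = 16 (r>0 drops 1)
2. [ext C2·C3]  r_C2² + 10r_C2 − 416 = 0  ⇒  r_C2 = 16 (r>0 drops 1)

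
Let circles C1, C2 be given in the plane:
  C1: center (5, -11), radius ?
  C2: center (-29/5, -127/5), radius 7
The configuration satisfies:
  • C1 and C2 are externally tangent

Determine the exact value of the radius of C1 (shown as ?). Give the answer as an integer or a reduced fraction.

1. [ext C1·C2]  r_C1² + 14r_C1 − 275 = 0  ⇒  r_C1 = 11 (r>0 drops 1)

11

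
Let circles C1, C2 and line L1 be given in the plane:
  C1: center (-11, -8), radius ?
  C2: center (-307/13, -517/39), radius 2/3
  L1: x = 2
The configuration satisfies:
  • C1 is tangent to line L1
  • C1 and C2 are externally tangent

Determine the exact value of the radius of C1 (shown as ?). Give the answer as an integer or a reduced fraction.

13

1. [C1‖L1]  r_C1² − 169 = 0  ⇒  r_C1 = 13 (r>0 drops 1)
2. [ext C1·C2]  r_C1² + (4/3)r_C1 − 559/3 = 0  ⇒  r_C1 = 13 (r>0 drops 1)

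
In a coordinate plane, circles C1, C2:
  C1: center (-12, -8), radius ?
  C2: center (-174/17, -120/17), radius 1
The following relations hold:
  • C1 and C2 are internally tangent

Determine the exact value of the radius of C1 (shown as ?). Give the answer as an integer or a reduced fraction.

3

1. [int C1,C2]  r_C1² − 2r_C1 − 3 = 0  ⇒  r_C1 = 3 (r>0 drops 1)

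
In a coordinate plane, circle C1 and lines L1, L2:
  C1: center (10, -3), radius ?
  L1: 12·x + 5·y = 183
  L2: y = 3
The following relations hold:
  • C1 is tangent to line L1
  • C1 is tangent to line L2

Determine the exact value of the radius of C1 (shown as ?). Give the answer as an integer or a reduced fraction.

6

1. [C1‖L1]  r_C1² − 36 = 0  ⇒  r_C1 = 6 (r>0 drops 1)
2. [C1‖L2]  r_C1² − 36 = 0  ⇒  r_C1 = 6 (r>0 drops 1)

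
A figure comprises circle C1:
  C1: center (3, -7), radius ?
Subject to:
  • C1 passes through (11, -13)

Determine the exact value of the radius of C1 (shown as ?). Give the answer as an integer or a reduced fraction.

10

1. [C1∋P]  r_C1² − 100 = 0  ⇒  r_C1 = 10 (r>0 drops 1)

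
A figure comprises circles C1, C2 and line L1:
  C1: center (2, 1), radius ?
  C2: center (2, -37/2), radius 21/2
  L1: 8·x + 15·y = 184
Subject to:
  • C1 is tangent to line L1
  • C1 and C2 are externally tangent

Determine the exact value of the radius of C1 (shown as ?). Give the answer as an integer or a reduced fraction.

9

1. [C1‖L1]  r_C1² − 81 = 0  ⇒  r_C1 = 9 (r>0 drops 1)
2. [ext C1·C2]  r_C1² + 21r_C1 − 270 = 0  ⇒  r_C1 = 9 (r>0 drops 1)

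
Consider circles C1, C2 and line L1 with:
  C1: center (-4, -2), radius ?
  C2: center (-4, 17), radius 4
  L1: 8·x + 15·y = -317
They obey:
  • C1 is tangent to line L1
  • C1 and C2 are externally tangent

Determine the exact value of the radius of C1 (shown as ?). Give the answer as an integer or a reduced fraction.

1. [C1‖L1]  r_C1² − 225 = 0  ⇒  r_C1 = 15 (r>0 drops 1)
2. [ext C1·C2]  r_C1² + 8r_C1 − 345 = 0  ⇒  r_C1 = 15 (r>0 drops 1)

15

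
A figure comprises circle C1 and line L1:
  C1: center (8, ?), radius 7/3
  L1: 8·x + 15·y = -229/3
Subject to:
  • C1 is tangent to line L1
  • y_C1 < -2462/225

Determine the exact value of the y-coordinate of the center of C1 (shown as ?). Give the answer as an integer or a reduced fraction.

-12

1. [C1‖L1]  y_C1² + (842/45)y_C1 + 1208/15 = 0  ⇒  y_C1 = -12 or -302/45
2. given y_C1 < -2462/225: keep -12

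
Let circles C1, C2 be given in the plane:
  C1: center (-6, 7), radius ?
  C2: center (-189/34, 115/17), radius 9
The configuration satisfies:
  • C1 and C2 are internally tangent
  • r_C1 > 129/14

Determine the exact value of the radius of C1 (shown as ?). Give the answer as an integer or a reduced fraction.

1. [int C1,C2]  r_C1² − 18r_C1 + 323/4 = 0  ⇒  r_C1 = 17/2 or 19/2
2. given r_C1 > 129/14: keep 19/2

19/2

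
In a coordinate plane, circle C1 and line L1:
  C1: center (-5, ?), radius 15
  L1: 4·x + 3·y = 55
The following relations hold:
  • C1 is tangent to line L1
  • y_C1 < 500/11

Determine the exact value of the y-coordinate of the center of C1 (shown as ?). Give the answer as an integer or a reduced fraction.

0

1. [C1‖L1]  y_C1² − 50y_C1 = 0  ⇒  y_C1 = 0 or 50
2. given y_C1 < 500/11: keep 0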